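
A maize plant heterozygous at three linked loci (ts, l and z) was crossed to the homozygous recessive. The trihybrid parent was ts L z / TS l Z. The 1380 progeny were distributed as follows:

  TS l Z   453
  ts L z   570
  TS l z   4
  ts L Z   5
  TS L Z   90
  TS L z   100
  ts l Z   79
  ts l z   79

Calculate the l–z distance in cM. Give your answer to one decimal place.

12.9 cM

The two rarest classes, ts L Z and TS l z, are the double crossovers. Comparing them with the parentals, only the z allele has switched, so z is the middle locus and the order is ts – z – l.
Crossovers in the z–l interval produce the single-crossover classes ts l z and TS L Z (79 + 90 = 169) plus the double crossovers (9).
RF(z–l) = (169 + 9) / 1380 = 178/1380 = 0.1290 → 12.9 cM.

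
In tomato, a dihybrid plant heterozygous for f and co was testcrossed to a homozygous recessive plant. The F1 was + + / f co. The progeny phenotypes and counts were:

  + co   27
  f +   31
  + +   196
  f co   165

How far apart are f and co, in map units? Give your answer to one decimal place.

13.8 map units

The recombinant classes are + co and f +: 27 + 31 = 58.
Recombination frequency = 58/419 = 0.1384 ≈ 13.8%, i.e. 13.8 map units.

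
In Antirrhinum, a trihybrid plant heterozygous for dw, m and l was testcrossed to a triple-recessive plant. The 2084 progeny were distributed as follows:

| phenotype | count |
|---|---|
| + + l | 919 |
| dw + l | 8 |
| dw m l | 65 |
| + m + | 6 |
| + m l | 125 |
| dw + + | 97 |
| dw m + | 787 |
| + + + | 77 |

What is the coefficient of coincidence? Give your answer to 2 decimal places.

0.79

The two most frequent reciprocal classes, dw m + and + + l, are the parental types, so the F1 was dw m + / + + l.
The two rarest classes, + m + and dw + l, are the double crossovers. Comparing them with the parentals, only the dw allele has switched, so dw is the middle locus and the order is m – dw – l.
m–dw: (222 + 14)/2084 = 0.1132; dw–l: (142 + 14)/2084 = 0.0749.
Expected DCO frequency = 0.1132 × 0.0749 ≈ 0.00848; observed = 14/2084 ≈ 0.00672.
Coefficient of coincidence = 0.00672/0.00848 ≈ 0.79.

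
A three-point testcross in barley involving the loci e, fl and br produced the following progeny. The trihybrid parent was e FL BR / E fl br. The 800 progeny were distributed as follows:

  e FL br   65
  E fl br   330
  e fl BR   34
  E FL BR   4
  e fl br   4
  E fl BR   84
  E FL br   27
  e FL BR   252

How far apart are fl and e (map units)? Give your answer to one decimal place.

8.6 map units

The two rarest classes, E FL BR and e fl br, are the double crossovers. Comparing them with the parentals, only the e allele has switched, so e is the middle locus and the order is fl – e – br.
Crossovers in the fl–e interval produce the single-crossover classes e fl BR and E FL br (34 + 27 = 61) plus the double crossovers (8).
RF(fl–e) = (61 + 8) / 800 = 69/800 = 0.0862 → 8.6 map units.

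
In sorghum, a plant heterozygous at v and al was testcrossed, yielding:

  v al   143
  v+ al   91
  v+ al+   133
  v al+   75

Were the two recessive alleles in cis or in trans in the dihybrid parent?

cis

The two most frequent classes are v+ al+ (133) and v al (143); these are the parental (non-recombinant) types.
So the F1 carried v+ al+ on one chromosome and v al on the other — the recessive alleles are on the same chromosome (cis / coupling).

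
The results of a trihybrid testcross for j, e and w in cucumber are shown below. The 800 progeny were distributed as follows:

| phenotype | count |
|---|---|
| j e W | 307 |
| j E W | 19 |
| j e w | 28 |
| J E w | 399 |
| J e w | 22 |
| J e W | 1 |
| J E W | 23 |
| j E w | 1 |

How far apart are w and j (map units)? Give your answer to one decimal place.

6.6 map units

The two most frequent reciprocal classes, J E w and j e W, are the parental types, so the F1 was J E w / j e W.
The two rarest classes, j E w and J e W, are the double crossovers. Comparing them with the parentals, only the j allele has switched, so j is the middle locus and the order is e – j – w.
Crossovers in the j–w interval produce the single-crossover classes J E W and j e w (23 + 28 = 51) plus the double crossovers (2).
RF(j–w) = (51 + 2) / 800 = 53/800 = 0.0663 → 6.6 map units.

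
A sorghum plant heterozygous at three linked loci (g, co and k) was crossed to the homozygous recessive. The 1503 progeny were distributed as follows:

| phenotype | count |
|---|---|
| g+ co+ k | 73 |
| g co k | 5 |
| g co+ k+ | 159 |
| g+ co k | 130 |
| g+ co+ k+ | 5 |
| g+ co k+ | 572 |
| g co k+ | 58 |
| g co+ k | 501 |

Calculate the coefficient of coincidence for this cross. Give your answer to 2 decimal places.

The two most frequent reciprocal classes, g co+ k and g+ co k+, are the parental types, so the F1 was g co+ k / g+ co k+.
The two rarest classes, g co k and g+ co+ k+, are the double crossovers. Comparing them with the parentals, only the co allele has switched, so co is the middle locus and the order is g – co – k.
g–co: (131 + 10)/1503 = 0.0938; co–k: (289 + 10)/1503 = 0.1989.
Expected DCO frequency = 0.0938 × 0.1989 ≈ 0.01866; observed = 10/1503 ≈ 0.00665.
Coefficient of coincidence = 0.00665/0.01866 ≈ 0.36.

0.36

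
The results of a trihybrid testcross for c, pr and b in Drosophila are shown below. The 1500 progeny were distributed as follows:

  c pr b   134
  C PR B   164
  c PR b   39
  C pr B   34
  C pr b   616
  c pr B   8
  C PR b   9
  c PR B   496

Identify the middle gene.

pr

The two most frequent reciprocal classes, C pr b and c PR B, are the parental types, so the F1 was C pr b / c PR B.
The two rarest classes, C PR b and c pr B, are the double crossovers. Comparing them with the parentals, only the pr allele has switched, so pr is the middle locus and the order is c – pr – b.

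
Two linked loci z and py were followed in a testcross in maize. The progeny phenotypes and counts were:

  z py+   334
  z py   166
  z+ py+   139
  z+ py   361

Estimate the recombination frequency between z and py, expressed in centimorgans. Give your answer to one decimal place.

30.5 centimorgans

The two most frequent classes, z+ py (361) and z py+ (334), are the parental types, so the F1 was z+ py / z py+.
The recombinant classes are z+ py+ and z py: 139 + 166 = 305.
Recombination frequency = 305/1000 = 0.3050 ≈ 30.5%, i.e. 30.5 centimorgans.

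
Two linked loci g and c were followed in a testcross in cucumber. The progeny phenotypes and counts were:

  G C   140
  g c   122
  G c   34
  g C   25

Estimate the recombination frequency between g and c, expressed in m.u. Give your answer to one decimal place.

The two most frequent classes, G C (140) and g c (122), are the parental types, so the F1 was G C / g c.
The recombinant classes are G c and g C: 34 + 25 = 59.
Recombination frequency = 59/321 = 0.1838 ≈ 18.4%, i.e. 18.4 m.u.

18.4 m.u.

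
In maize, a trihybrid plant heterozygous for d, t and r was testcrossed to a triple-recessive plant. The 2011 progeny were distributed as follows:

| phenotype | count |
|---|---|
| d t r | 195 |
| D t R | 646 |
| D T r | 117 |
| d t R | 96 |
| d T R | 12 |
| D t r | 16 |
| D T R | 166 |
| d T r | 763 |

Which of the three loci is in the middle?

r

The two most frequent reciprocal classes, D t R and d T r, are the parental types, so the F1 was D t R / d T r.
The two rarest classes, D t r and d T R, are the double crossovers. Comparing them with the parentals, only the r allele has switched, so r is the middle locus and the order is t – r – d.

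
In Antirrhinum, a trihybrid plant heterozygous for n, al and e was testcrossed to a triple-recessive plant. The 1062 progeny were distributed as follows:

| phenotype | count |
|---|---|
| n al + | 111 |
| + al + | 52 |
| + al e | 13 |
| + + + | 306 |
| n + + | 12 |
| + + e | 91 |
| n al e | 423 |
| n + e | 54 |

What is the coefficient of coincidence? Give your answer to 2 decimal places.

The two most frequent reciprocal classes, n al e and + + +, are the parental types, so the F1 was n al e / + + +.
The two rarest classes, + al e and n + +, are the double crossovers. Comparing them with the parentals, only the n allele has switched, so n is the middle locus and the order is e – n – al.
e–n: (202 + 25)/1062 = 0.2137; n–al: (106 + 25)/1062 = 0.1234.
Expected DCO frequency = 0.2137 × 0.1234 ≈ 0.02637; observed = 25/1062 ≈ 0.02354.
Coefficient of coincidence = 0.02354/0.02637 ≈ 0.89.

0.89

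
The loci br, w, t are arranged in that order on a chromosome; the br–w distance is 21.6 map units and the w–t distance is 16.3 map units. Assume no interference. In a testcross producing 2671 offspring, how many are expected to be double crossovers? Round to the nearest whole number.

Map distances give recombination frequencies of 0.216 and 0.163 for the two intervals.
With no interference, expected double-crossover frequency = 0.216 × 0.163 = 0.03521.
Expected number = 0.03521 × 2671 = 94.04 ≈ 94.

94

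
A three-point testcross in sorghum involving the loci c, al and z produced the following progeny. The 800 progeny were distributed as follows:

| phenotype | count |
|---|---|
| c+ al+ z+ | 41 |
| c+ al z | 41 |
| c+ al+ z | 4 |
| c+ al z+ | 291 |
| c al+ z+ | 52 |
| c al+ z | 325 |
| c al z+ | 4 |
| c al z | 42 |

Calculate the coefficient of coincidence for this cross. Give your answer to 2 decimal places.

0.70

The two most frequent reciprocal classes, c al+ z and c+ al z+, are the parental types, so the F1 was c al+ z / c+ al z+.
The two rarest classes, c+ al+ z and c al z+, are the double crossovers. Comparing them with the parentals, only the c allele has switched, so c is the middle locus and the order is al – c – z.
al–c: (83 + 8)/800 = 0.1138; c–z: (93 + 8)/800 = 0.1263.
Expected DCO frequency = 0.1138 × 0.1263 ≈ 0.01437; observed = 8/800 ≈ 0.01000.
Coefficient of coincidence = 0.01000/0.01437 ≈ 0.70.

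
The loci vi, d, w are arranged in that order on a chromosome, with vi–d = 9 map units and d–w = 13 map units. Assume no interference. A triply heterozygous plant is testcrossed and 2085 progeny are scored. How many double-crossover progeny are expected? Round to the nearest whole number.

24

Map distances give recombination frequencies of 0.090 and 0.130 for the two intervals.
With no interference, expected double-crossover frequency = 0.090 × 0.130 = 0.01170.
Expected number = 0.01170 × 2085 = 24.39 ≈ 24.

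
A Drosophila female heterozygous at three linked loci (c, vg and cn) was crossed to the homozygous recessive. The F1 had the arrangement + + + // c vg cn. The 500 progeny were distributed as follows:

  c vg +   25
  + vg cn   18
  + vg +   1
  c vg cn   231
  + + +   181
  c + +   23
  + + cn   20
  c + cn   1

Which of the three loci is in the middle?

The two rarest classes, + vg + and c + cn, are the double crossovers. Comparing them with the parentals, only the vg allele has switched, so vg is the middle locus and the order is c – vg – cn.

vg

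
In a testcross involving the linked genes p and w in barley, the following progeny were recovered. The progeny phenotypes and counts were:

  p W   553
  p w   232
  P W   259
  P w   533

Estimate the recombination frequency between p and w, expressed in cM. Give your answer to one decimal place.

31.1 cM

The two most frequent classes, P w (533) and p W (553), are the parental types, so the F1 was P w / p W.
The recombinant classes are P W and p w: 259 + 232 = 491.
Recombination frequency = 491/1577 = 0.3114 ≈ 31.1%, i.e. 31.1 cM.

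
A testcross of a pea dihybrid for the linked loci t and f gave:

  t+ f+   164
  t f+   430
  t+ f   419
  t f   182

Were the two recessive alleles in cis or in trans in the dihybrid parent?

trans

The two most frequent classes are t+ f (419) and t f+ (430); these are the parental (non-recombinant) types.
So the F1 carried t+ f on one chromosome and t f+ on the other — the recessive alleles are on opposite chromosomes (trans / repulsion).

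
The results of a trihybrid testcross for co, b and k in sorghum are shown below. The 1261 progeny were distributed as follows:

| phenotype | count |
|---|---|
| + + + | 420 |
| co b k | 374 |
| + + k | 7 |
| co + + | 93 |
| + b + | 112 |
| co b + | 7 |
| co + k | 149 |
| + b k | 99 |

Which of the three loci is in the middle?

k

The two most frequent reciprocal classes, + + + and co b k, are the parental types, so the F1 was + + + / co b k.
The two rarest classes, + + k and co b +, are the double crossovers. Comparing them with the parentals, only the k allele has switched, so k is the middle locus and the order is co – k – b.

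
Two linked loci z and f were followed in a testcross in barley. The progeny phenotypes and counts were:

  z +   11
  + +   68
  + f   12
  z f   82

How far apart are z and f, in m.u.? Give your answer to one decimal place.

13.3 m.u.

The two most frequent classes, + + (68) and z f (82), are the parental types, so the F1 was + + / z f.
The recombinant classes are + f and z +: 12 + 11 = 23.
Recombination frequency = 23/173 = 0.1329 ≈ 13.3%, i.e. 13.3 m.u.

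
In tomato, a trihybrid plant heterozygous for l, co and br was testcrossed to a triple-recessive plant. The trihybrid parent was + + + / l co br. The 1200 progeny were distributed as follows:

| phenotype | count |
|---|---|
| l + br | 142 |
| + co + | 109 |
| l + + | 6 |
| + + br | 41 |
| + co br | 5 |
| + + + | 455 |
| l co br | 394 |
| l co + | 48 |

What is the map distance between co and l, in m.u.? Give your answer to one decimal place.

21.8 m.u.

The two rarest classes, l + + and + co br, are the double crossovers. Comparing them with the parentals, only the l allele has switched, so l is the middle locus and the order is br – l – co.
Crossovers in the l–co interval produce the single-crossover classes + co + and l + br (109 + 142 = 251) plus the double crossovers (11).
RF(l–co) = (251 + 11) / 1200 = 262/1200 = 0.2183 → 21.8 m.u.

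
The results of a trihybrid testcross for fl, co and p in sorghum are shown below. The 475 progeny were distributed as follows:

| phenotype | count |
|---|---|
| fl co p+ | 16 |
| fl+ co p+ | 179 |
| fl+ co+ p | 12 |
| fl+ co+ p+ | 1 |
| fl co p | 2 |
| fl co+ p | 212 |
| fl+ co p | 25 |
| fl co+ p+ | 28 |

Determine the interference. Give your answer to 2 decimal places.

The two most frequent reciprocal classes, fl+ co p+ and fl co+ p, are the parental types, so the F1 was fl+ co p+ / fl co+ p.
The two rarest classes, fl+ co+ p+ and fl co p, are the double crossovers. Comparing them with the parentals, only the co allele has switched, so co is the middle locus and the order is fl – co – p.
fl–co: (28 + 3)/475 = 0.0653; co–p: (53 + 3)/475 = 0.1179.
Expected DCO frequency = 0.0653 × 0.1179 ≈ 0.00770; observed = 3/475 ≈ 0.00632.
Coefficient of coincidence = 0.00632/0.00770 ≈ 0.82; interference = 1 − 0.82 = 0.18.

0.18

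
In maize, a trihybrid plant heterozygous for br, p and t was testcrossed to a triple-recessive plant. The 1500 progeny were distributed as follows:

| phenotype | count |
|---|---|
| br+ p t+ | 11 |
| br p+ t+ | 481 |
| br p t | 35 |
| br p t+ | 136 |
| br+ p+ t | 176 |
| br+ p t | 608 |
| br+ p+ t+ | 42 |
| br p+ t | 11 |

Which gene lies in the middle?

The two most frequent reciprocal classes, br p+ t+ and br+ p t, are the parental types, so the F1 was br p+ t+ / br+ p t.
The two rarest classes, br p+ t and br+ p t+, are the double crossovers. Comparing them with the parentals, only the t allele has switched, so t is the middle locus and the order is br – t – p.

t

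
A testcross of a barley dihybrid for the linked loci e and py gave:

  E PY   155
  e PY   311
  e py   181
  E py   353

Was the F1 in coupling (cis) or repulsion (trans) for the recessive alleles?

The two most frequent classes are E py (353) and e PY (311); these are the parental (non-recombinant) types.
So the F1 carried E py on one chromosome and e PY on the other — the recessive alleles are on opposite chromosomes (trans / repulsion).

trans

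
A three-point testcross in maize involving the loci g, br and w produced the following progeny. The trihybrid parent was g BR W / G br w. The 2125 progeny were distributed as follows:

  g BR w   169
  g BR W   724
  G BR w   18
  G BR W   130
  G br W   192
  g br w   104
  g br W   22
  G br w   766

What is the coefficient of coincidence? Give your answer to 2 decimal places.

0.77

The two rarest classes, g br W and G BR w, are the double crossovers. Comparing them with the parentals, only the br allele has switched, so br is the middle locus and the order is w – br – g.
w–br: (361 + 40)/2125 = 0.1887; br–g: (234 + 40)/2125 = 0.1289.
Expected DCO frequency = 0.1887 × 0.1289 ≈ 0.02432; observed = 40/2125 ≈ 0.01882.
Coefficient of coincidence = 0.01882/0.02432 ≈ 0.77.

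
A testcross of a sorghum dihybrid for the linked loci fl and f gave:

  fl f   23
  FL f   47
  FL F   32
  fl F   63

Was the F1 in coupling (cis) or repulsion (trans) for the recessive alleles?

The two most frequent classes are FL f (47) and fl F (63); these are the parental (non-recombinant) types.
So the F1 carried FL f on one chromosome and fl F on the other — the recessive alleles are on opposite chromosomes (trans / repulsion).

trans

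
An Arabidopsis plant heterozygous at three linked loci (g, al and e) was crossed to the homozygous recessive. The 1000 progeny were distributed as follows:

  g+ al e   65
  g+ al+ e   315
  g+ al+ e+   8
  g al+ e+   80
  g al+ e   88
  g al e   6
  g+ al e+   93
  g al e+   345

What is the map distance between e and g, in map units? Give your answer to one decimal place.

19.5 map units

The two most frequent reciprocal classes, g al e+ and g+ al+ e, are the parental types, so the F1 was g al e+ / g+ al+ e.
The two rarest classes, g al e and g+ al+ e+, are the double crossovers. Comparing them with the parentals, only the e allele has switched, so e is the middle locus and the order is g – e – al.
Crossovers in the g–e interval produce the single-crossover classes g+ al e+ and g al+ e (93 + 88 = 181) plus the double crossovers (14).
RF(g–e) = (181 + 14) / 1000 = 195/1000 = 0.1950 → 19.5 map units.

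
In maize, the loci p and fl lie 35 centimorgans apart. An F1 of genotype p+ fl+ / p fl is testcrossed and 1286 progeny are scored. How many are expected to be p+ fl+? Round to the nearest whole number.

A map distance of 35 centimorgans corresponds to a recombination frequency of 0.350.
The F1 is p+ fl+ / p fl, so p+ fl+ is a parental gamete class with expected frequency (1 − r)/2 = 0.650/2 = 0.3250.
Expected number = 0.3250 × 1286 = 417.95 ≈ 418.

418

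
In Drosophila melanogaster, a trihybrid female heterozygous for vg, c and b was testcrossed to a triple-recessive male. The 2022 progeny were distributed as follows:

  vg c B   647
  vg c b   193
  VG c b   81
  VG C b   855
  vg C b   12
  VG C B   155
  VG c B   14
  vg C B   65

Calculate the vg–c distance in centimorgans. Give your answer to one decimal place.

8.5 centimorgans

The two most frequent reciprocal classes, VG C b and vg c B, are the parental types, so the F1 was VG C b / vg c B.
The two rarest classes, vg C b and VG c B, are the double crossovers. Comparing them with the parentals, only the vg allele has switched, so vg is the middle locus and the order is c – vg – b.
Crossovers in the c–vg interval produce the single-crossover classes VG c b and vg C B (81 + 65 = 146) plus the double crossovers (26).
RF(c–vg) = (146 + 26) / 2022 = 172/2022 = 0.0851 → 8.5 centimorgans.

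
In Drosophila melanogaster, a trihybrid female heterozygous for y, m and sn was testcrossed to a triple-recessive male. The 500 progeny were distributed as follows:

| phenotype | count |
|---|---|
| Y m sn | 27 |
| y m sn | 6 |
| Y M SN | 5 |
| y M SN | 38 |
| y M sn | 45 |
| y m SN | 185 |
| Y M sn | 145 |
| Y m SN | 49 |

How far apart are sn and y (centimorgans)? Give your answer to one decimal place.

The two most frequent reciprocal classes, Y M sn and y m SN, are the parental types, so the F1 was Y M sn / y m SN.
The two rarest classes, Y M SN and y m sn, are the double crossovers. Comparing them with the parentals, only the sn allele has switched, so sn is the middle locus and the order is m – sn – y.
Crossovers in the sn–y interval produce the single-crossover classes y M sn and Y m SN (45 + 49 = 94) plus the double crossovers (11).
RF(sn–y) = (94 + 11) / 500 = 105/500 = 0.2100 → 21.0 centimorgans.

21.0 centimorgans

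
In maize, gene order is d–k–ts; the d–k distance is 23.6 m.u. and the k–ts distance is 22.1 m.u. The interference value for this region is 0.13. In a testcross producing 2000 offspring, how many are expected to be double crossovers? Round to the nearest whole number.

Map distances give recombination frequencies of 0.236 and 0.221 for the two intervals.
With interference 0.13 (so coincidence = 0.87), expected double-crossover frequency = 0.236 × 0.221 × 0.87 = 0.04538.
Expected number = 0.04538 × 2000 = 90.75 ≈ 91.

91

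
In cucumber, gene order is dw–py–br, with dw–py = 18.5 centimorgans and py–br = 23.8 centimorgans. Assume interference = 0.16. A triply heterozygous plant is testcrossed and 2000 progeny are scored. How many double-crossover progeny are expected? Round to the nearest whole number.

Map distances give recombination frequencies of 0.185 and 0.238 for the two intervals.
With interference 0.16 (so coincidence = 0.84), expected double-crossover frequency = 0.185 × 0.238 × 0.84 = 0.03699.
Expected number = 0.03699 × 2000 = 73.97 ≈ 74.

74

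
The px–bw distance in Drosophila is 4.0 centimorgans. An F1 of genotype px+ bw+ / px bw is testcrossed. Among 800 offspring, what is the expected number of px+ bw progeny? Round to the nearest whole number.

A map distance of 4.0 centimorgans corresponds to a recombination frequency of 0.040.
The F1 is px+ bw+ / px bw, so px+ bw is a recombinant gamete class with expected frequency r/2 = 0.040/2 = 0.0200.
Expected number = 0.0200 × 800 = 16.00 ≈ 16.

16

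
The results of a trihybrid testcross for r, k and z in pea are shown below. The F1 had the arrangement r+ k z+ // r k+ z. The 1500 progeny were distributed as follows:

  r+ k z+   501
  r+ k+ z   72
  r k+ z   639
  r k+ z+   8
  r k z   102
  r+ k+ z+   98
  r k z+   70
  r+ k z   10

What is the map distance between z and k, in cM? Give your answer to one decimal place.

The two rarest classes, r+ k z and r k+ z+, are the double crossovers. Comparing them with the parentals, only the z allele has switched, so z is the middle locus and the order is k – z – r.
Crossovers in the k–z interval produce the single-crossover classes r+ k+ z+ and r k z (98 + 102 = 200) plus the double crossovers (18).
RF(k–z) = (200 + 18) / 1500 = 218/1500 = 0.1453 → 14.5 cM.

14.5 cM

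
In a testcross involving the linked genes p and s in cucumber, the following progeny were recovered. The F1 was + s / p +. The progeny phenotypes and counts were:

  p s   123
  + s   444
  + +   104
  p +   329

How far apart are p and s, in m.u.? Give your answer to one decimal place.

22.7 m.u.

The recombinant classes are + + and p s: 104 + 123 = 227.
Recombination frequency = 227/1000 = 0.2270 ≈ 22.7%, i.e. 22.7 m.u.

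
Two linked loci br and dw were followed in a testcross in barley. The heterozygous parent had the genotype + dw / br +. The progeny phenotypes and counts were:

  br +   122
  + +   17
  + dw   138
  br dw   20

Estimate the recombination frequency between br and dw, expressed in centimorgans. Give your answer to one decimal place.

The recombinant classes are + + and br dw: 17 + 20 = 37.
Recombination frequency = 37/297 = 0.1246 ≈ 12.5%, i.e. 12.5 centimorgans.

12.5 centimorgans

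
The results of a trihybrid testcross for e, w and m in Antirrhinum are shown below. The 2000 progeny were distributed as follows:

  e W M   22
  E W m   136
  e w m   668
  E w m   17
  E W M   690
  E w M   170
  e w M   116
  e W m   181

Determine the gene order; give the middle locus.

The two most frequent reciprocal classes, E W M and e w m, are the parental types, so the F1 was E W M / e w m.
The two rarest classes, e W M and E w m, are the double crossovers. Comparing them with the parentals, only the e allele has switched, so e is the middle locus and the order is w – e – m.

e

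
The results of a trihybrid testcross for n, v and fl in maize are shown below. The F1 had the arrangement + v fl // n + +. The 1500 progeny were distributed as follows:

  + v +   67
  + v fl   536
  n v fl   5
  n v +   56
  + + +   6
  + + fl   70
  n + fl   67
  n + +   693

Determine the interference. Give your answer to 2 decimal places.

The two rarest classes, n v fl and + + +, are the double crossovers. Comparing them with the parentals, only the n allele has switched, so n is the middle locus and the order is v – n – fl.
v–n: (126 + 11)/1500 = 0.0913; n–fl: (134 + 11)/1500 = 0.0967.
Expected DCO frequency = 0.0913 × 0.0967 ≈ 0.00883; observed = 11/1500 ≈ 0.00733.
Coefficient of coincidence = 0.00733/0.00883 ≈ 0.83; interference = 1 − 0.83 = 0.17.

0.17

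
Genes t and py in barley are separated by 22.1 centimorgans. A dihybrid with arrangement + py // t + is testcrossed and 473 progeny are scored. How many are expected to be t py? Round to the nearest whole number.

A map distance of 22.1 centimorgans corresponds to a recombination frequency of 0.221.
The F1 is + py / t +, so t py is a recombinant gamete class with expected frequency r/2 = 0.221/2 = 0.1105.
Expected number = 0.1105 × 473 = 52.27 ≈ 52.

52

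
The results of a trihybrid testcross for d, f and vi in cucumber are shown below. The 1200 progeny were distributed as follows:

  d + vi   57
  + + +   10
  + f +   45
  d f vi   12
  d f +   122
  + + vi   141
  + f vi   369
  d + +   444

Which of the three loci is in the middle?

d

The two most frequent reciprocal classes, + f vi and d + +, are the parental types, so the F1 was + f vi / d + +.
The two rarest classes, d f vi and + + +, are the double crossovers. Comparing them with the parentals, only the d allele has switched, so d is the middle locus and the order is f – d – vi.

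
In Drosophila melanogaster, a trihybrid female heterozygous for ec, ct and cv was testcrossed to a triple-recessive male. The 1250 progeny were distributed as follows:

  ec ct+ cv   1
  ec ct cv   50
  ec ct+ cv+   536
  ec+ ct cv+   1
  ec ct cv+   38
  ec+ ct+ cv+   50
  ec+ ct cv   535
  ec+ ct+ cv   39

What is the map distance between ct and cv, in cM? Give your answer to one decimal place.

The two most frequent reciprocal classes, ec+ ct cv and ec ct+ cv+, are the parental types, so the F1 was ec+ ct cv / ec ct+ cv+.
The two rarest classes, ec+ ct cv+ and ec ct+ cv, are the double crossovers. Comparing them with the parentals, only the cv allele has switched, so cv is the middle locus and the order is ec – cv – ct.
Crossovers in the cv–ct interval produce the single-crossover classes ec+ ct+ cv and ec ct cv+ (39 + 38 = 77) plus the double crossovers (2).
RF(cv–ct) = (77 + 2) / 1250 = 79/1250 = 0.0632 → 6.3 cM.

6.3 cM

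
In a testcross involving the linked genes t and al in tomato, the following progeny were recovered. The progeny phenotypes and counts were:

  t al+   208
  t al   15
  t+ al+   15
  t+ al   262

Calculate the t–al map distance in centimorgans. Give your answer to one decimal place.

The two most frequent classes, t+ al (262) and t al+ (208), are the parental types, so the F1 was t+ al / t al+.
The recombinant classes are t+ al+ and t al: 15 + 15 = 30.
Recombination frequency = 30/500 = 0.0600 ≈ 6.0%, i.e. 6.0 centimorgans.

6.0 centimorgans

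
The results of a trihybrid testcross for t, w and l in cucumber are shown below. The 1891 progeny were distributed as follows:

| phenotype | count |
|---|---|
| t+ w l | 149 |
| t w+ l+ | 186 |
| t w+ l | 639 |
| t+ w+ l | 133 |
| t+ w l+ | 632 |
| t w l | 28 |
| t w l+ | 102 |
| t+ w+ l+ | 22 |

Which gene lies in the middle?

The two most frequent reciprocal classes, t w+ l and t+ w l+, are the parental types, so the F1 was t w+ l / t+ w l+.
The two rarest classes, t w l and t+ w+ l+, are the double crossovers. Comparing them with the parentals, only the w allele has switched, so w is the middle locus and the order is l – w – t.

w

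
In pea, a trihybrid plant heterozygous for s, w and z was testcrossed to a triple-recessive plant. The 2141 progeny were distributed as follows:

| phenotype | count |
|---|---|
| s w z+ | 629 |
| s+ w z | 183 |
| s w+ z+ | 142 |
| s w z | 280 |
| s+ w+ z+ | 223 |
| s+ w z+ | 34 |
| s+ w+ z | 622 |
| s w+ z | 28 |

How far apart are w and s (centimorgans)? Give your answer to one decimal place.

The two most frequent reciprocal classes, s+ w+ z and s w z+, are the parental types, so the F1 was s+ w+ z / s w z+.
The two rarest classes, s w+ z and s+ w z+, are the double crossovers. Comparing them with the parentals, only the s allele has switched, so s is the middle locus and the order is z – s – w.
Crossovers in the s–w interval produce the single-crossover classes s+ w z and s w+ z+ (183 + 142 = 325) plus the double crossovers (62).
RF(s–w) = (325 + 62) / 2141 = 387/2141 = 0.1808 → 18.1 centimorgans.

18.1 centimorgans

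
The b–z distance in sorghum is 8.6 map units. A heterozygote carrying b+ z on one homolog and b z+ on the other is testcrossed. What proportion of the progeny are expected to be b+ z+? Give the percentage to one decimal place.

4.3%

A map distance of 8.6 map units corresponds to a recombination frequency of 0.086.
The F1 is b+ z / b z+, so b+ z+ is a recombinant gamete class with expected frequency r/2 = 0.086/2 = 0.0430.
That is 0.0430 = 4.3% of the progeny.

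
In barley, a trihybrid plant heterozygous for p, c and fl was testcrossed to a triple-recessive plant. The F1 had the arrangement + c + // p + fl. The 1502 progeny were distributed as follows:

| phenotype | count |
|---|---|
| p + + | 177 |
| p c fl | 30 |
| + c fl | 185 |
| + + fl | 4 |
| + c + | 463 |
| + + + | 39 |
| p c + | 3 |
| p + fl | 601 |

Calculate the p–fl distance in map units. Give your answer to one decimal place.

The two rarest classes, p c + and + + fl, are the double crossovers. Comparing them with the parentals, only the p allele has switched, so p is the middle locus and the order is c – p – fl.
Crossovers in the p–fl interval produce the single-crossover classes + c fl and p + + (185 + 177 = 362) plus the double crossovers (7).
RF(p–fl) = (362 + 7) / 1502 = 369/1502 = 0.2457 → 24.6 map units.

24.6 map units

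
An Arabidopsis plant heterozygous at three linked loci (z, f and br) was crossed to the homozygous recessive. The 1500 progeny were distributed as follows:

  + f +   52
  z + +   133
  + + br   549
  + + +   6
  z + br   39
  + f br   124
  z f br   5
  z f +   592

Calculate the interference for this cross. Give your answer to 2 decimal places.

0.40

The two most frequent reciprocal classes, z f + and + + br, are the parental types, so the F1 was z f + / + + br.
The two rarest classes, z f br and + + +, are the double crossovers. Comparing them with the parentals, only the br allele has switched, so br is the middle locus and the order is z – br – f.
z–br: (91 + 11)/1500 = 0.0680; br–f: (257 + 11)/1500 = 0.1787.
Expected DCO frequency = 0.0680 × 0.1787 ≈ 0.01215; observed = 11/1500 ≈ 0.00733.
Coefficient of coincidence = 0.00733/0.01215 ≈ 0.60; interference = 1 − 0.60 = 0.40.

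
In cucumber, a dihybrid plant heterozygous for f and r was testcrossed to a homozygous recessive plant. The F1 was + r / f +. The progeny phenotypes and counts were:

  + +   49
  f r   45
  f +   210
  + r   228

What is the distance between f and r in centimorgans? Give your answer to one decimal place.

The recombinant classes are + + and f r: 49 + 45 = 94.
Recombination frequency = 94/532 = 0.1767 ≈ 17.7%, i.e. 17.7 centimorgans.

17.7 centimorgans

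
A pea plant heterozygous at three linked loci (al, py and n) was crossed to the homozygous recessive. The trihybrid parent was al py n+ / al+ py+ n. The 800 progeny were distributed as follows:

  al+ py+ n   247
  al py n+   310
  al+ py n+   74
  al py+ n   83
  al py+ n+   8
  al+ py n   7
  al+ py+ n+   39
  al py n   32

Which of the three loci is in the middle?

py

The two rarest classes, al py+ n+ and al+ py n, are the double crossovers. Comparing them with the parentals, only the py allele has switched, so py is the middle locus and the order is n – py – al.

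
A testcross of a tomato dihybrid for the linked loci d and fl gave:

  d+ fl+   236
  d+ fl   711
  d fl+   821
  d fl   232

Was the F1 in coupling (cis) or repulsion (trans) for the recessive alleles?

The two most frequent classes are d+ fl (711) and d fl+ (821); these are the parental (non-recombinant) types.
So the F1 carried d+ fl on one chromosome and d fl+ on the other — the recessive alleles are on opposite chromosomes (trans / repulsion).

trans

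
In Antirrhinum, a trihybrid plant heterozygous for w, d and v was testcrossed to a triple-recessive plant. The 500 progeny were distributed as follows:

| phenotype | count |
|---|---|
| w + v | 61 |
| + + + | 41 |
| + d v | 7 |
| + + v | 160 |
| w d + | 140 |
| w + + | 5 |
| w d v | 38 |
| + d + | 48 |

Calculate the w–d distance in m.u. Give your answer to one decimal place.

24.2 m.u.

The two most frequent reciprocal classes, + + v and w d +, are the parental types, so the F1 was + + v / w d +.
The two rarest classes, + d v and w + +, are the double crossovers. Comparing them with the parentals, only the d allele has switched, so d is the middle locus and the order is v – d – w.
Crossovers in the d–w interval produce the single-crossover classes w + v and + d + (61 + 48 = 109) plus the double crossovers (12).
RF(d–w) = (109 + 12) / 500 = 121/500 = 0.2420 → 24.2 m.u.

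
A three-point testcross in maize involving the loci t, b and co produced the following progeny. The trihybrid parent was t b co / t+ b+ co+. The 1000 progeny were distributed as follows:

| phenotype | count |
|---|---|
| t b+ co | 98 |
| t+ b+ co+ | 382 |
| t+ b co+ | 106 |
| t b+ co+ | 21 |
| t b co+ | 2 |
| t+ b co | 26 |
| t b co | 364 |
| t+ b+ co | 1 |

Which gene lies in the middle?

co

The two rarest classes, t b co+ and t+ b+ co, are the double crossovers. Comparing them with the parentals, only the co allele has switched, so co is the middle locus and the order is b – co – t.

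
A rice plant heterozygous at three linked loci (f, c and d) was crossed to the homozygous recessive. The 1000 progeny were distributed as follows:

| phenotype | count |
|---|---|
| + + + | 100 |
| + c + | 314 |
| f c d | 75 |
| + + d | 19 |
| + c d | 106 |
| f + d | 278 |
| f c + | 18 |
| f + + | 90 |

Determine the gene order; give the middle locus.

The two most frequent reciprocal classes, + c + and f + d, are the parental types, so the F1 was + c + / f + d.
The two rarest classes, f c + and + + d, are the double crossovers. Comparing them with the parentals, only the f allele has switched, so f is the middle locus and the order is c – f – d.

f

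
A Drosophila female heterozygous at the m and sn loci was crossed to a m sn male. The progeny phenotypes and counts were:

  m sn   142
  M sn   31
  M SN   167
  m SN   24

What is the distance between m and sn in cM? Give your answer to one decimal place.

15.1 cM

The two most frequent classes, M SN (167) and m sn (142), are the parental types, so the F1 was M SN / m sn.
The recombinant classes are M sn and m SN: 31 + 24 = 55.
Recombination frequency = 55/364 = 0.1511 ≈ 15.1%, i.e. 15.1 cM.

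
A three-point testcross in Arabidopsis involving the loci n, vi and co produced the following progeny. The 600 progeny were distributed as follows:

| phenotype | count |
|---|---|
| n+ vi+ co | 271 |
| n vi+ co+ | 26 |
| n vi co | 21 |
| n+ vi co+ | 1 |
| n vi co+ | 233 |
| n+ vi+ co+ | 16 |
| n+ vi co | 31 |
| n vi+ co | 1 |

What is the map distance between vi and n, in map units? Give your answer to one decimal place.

The two most frequent reciprocal classes, n vi co+ and n+ vi+ co, are the parental types, so the F1 was n vi co+ / n+ vi+ co.
The two rarest classes, n+ vi co+ and n vi+ co, are the double crossovers. Comparing them with the parentals, only the n allele has switched, so n is the middle locus and the order is co – n – vi.
Crossovers in the n–vi interval produce the single-crossover classes n vi+ co+ and n+ vi co (26 + 31 = 57) plus the double crossovers (2).
RF(n–vi) = (57 + 2) / 600 = 59/600 = 0.0983 → 9.8 map units.

9.8 map units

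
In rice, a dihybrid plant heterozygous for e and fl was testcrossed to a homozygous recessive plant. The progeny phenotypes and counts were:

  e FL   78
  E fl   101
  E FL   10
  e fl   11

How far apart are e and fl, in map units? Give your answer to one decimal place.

10.5 map units

The two most frequent classes, E fl (101) and e FL (78), are the parental types, so the F1 was E fl / e FL.
The recombinant classes are E FL and e fl: 10 + 11 = 21.
Recombination frequency = 21/200 = 0.1050 ≈ 10.5%, i.e. 10.5 map units.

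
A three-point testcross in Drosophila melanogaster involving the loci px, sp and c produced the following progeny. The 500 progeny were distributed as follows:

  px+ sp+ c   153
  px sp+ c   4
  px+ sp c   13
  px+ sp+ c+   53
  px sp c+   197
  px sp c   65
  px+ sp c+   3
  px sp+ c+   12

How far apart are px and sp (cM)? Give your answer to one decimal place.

The two most frequent reciprocal classes, px sp c+ and px+ sp+ c, are the parental types, so the F1 was px sp c+ / px+ sp+ c.
The two rarest classes, px+ sp c+ and px sp+ c, are the double crossovers. Comparing them with the parentals, only the px allele has switched, so px is the middle locus and the order is c – px – sp.
Crossovers in the px–sp interval produce the single-crossover classes px sp+ c+ and px+ sp c (12 + 13 = 25) plus the double crossovers (7).
RF(px–sp) = (25 + 7) / 500 = 32/500 = 0.0640 → 6.4 cM.

6.4 cM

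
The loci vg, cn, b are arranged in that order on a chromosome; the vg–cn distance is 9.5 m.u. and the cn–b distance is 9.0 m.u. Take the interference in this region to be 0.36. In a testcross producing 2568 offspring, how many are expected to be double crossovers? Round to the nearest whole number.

14

Map distances give recombination frequencies of 0.095 and 0.090 for the two intervals.
With interference 0.36 (so coincidence = 0.64), expected double-crossover frequency = 0.095 × 0.090 × 0.64 = 0.00547.
Expected number = 0.00547 × 2568 = 14.05 ≈ 14.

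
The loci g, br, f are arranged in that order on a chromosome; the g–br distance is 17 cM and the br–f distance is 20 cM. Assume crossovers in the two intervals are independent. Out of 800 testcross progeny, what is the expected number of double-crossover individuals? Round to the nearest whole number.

27

Map distances give recombination frequencies of 0.170 and 0.200 for the two intervals.
With no interference, expected double-crossover frequency = 0.170 × 0.200 = 0.03400.
Expected number = 0.03400 × 800 = 27.20 ≈ 27.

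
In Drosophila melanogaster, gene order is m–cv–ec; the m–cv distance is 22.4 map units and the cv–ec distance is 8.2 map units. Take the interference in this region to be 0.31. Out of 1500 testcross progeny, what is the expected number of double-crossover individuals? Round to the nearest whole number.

19

Map distances give recombination frequencies of 0.224 and 0.082 for the two intervals.
With interference 0.31 (so coincidence = 0.69), expected double-crossover frequency = 0.224 × 0.082 × 0.69 = 0.01267.
Expected number = 0.01267 × 1500 = 19.01 ≈ 19.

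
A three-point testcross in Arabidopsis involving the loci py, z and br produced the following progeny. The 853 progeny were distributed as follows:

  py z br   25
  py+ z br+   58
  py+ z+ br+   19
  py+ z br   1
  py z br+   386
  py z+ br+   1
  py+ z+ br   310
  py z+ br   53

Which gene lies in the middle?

The two most frequent reciprocal classes, py+ z+ br and py z br+, are the parental types, so the F1 was py+ z+ br / py z br+.
The two rarest classes, py+ z br and py z+ br+, are the double crossovers. Comparing them with the parentals, only the z allele has switched, so z is the middle locus and the order is br – z – py.

z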